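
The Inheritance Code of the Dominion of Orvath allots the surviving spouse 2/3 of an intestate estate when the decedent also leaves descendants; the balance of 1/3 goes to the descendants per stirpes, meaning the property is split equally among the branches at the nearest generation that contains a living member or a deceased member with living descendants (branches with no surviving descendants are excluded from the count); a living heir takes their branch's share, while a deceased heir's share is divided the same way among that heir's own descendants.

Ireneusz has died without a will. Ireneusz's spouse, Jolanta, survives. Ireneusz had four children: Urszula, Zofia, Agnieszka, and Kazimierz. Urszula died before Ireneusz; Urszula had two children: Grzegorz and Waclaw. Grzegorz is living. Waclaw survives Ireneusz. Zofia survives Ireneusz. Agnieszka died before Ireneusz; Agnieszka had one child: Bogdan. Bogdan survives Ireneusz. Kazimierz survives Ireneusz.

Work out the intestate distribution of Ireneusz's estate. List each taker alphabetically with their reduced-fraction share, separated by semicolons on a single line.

Bogdan 1/12; Grzegorz 1/24; Jolanta 2/3; Kazimierz 1/12; Waclaw 1/24; Zofia 1/12

Jolanta, as surviving spouse, takes 2/3.
The remaining 1/3 passes to Ireneusz's descendants per stirpes.
The 1/3 is divided into 4 equal shares of 1/12 among Urszula, Zofia, Agnieszka, Kazimierz.
Urszula predeceased; the 1/12 allotted to Urszula's branch passes to Urszula's issue by representation.
The 1/12 is divided into 2 equal shares of 1/24 among Grzegorz, Waclaw.
Grzegorz is living and takes 1/24.
Waclaw is living and takes 1/24.
Zofia is living and takes 1/12.
Agnieszka predeceased; the 1/12 allotted to Agnieszka's branch passes to Agnieszka's issue by representation.
Bogdan is the sole taker at this level and receives the full 1/12.
Kazimierz is living and takes 1/12.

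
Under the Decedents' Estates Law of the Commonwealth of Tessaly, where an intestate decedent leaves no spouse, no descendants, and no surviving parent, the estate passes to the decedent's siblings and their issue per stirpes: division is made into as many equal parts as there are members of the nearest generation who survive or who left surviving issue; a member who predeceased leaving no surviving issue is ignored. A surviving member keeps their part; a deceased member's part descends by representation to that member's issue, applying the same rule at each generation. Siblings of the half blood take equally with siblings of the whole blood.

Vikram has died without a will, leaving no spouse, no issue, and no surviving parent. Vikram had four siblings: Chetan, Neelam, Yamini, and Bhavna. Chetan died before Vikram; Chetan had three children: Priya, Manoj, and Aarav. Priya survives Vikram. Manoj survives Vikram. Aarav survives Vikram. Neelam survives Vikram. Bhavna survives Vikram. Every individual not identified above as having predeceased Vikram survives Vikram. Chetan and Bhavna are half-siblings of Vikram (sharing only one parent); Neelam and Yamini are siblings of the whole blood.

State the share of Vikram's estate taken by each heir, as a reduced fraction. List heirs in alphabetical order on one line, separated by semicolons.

Aarav 1/12; Bhavna 1/4; Manoj 1/12; Neelam 1/4; Priya 1/12; Yamini 1/4

No spouse, descendants, or parent survives, so the estate passes to Vikram's siblings per stirpes.
Half-blood and whole-blood siblings take equally under the stated rule.
The estate is divided into 4 equal shares of 1/4 among Chetan, Neelam, Yamini, Bhavna.
Chetan predeceased; the 1/4 allotted to Chetan's branch passes to Chetan's issue by representation.
The 1/4 is divided into 3 equal shares of 1/12 among Priya, Manoj, Aarav.
Priya is living and takes 1/12.
Manoj is living and takes 1/12.
Aarav is living and takes 1/12.
Neelam is living and takes 1/4.
Yamini is living and takes 1/4.
Bhavna is living and takes 1/4.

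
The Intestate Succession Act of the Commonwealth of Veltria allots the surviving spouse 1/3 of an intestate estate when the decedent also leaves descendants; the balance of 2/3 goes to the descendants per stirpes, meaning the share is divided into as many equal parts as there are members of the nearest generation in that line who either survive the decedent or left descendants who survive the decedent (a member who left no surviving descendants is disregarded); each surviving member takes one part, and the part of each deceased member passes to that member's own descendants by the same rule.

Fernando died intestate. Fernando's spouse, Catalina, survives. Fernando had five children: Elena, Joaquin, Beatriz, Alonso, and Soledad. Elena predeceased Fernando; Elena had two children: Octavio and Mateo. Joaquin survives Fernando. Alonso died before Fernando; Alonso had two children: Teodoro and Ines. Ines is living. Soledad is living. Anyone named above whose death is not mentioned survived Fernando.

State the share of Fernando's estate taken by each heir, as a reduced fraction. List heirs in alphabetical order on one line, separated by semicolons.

Catalina, as surviving spouse, takes 1/3.
The remaining 2/3 passes to Fernando's descendants per stirpes.
The 2/3 is divided into 5 equal shares of 2/15 among Elena, Joaquin, Beatriz, Alonso, Soledad.
Elena predeceased; the 2/15 allotted to Elena's branch passes to Elena's issue by representation.
The 2/15 is divided into 2 equal shares of 1/15 among Octavio, Mateo.
Octavio is living and takes 1/15.
Mateo is living and takes 1/15.
Joaquin is living and takes 2/15.
Beatriz is living and takes 2/15.
Alonso predeceased; the 2/15 allotted to Alonso's branch passes to Alonso's issue by representation.
The 2/15 is divided into 2 equal shares of 1/15 among Teodoro, Ines.
Teodoro is living and takes 1/15.
Ines is living and takes 1/15.
Soledad is living and takes 2/15.

Beatriz 2/15; Catalina 1/3; Ines 1/15; Joaquin 2/15; Mateo 1/15; Octavio 1/15; Soledad 2/15; Teodoro 1/15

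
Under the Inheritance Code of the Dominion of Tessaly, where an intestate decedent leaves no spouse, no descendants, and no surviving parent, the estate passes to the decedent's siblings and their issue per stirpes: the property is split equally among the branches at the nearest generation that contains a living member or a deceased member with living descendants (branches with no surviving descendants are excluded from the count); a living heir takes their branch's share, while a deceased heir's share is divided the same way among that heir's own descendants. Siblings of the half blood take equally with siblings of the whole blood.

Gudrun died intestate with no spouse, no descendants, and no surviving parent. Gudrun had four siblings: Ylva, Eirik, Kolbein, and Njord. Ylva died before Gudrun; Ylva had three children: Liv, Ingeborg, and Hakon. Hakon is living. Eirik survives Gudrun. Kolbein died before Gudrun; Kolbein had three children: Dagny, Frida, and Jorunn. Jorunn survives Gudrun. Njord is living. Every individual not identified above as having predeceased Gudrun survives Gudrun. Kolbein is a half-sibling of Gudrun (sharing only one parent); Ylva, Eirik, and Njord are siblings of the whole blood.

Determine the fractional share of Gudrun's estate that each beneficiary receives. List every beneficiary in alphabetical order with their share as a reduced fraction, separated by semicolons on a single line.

No spouse, descendants, or parent survives, so the estate passes to Gudrun's siblings per stirpes.
Half-blood and whole-blood siblings take equally under the stated rule.
The estate is divided into 4 equal shares of 1/4 among Ylva, Eirik, Kolbein, Njord.
Ylva predeceased; the 1/4 allotted to Ylva's branch passes to Ylva's issue by representation.
The 1/4 is divided into 3 equal shares of 1/12 among Liv, Ingeborg, Hakon.
Liv is living and takes 1/12.
Ingeborg is living and takes 1/12.
Hakon is living and takes 1/12.
Eirik is living and takes 1/4.
Kolbein predeceased; the 1/4 allotted to Kolbein's branch passes to Kolbein's issue by representation.
The 1/4 is divided into 3 equal shares of 1/12 among Dagny, Frida, Jorunn.
Dagny is living and takes 1/12.
Frida is living and takes 1/12.
Jorunn is living and takes 1/12.
Njord is living and takes 1/4.

Dagny 1/12; Eirik 1/4; Frida 1/12; Hakon 1/12; Ingeborg 1/12; Jorunn 1/12; Liv 1/12; Njord 1/4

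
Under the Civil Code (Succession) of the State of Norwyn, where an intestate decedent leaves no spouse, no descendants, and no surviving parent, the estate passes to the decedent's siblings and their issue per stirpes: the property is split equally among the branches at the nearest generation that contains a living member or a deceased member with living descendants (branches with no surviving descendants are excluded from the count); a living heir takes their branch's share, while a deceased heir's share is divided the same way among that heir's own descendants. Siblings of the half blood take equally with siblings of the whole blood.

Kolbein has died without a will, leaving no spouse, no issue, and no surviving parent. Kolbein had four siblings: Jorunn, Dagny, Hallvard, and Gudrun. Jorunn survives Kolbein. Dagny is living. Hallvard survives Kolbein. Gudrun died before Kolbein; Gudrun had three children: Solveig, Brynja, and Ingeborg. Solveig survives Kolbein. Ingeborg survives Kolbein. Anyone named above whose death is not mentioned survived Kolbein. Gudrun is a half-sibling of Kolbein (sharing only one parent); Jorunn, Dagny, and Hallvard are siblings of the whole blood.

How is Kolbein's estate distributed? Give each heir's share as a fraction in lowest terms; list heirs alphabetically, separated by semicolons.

Brynja 1/12; Dagny 1/4; Hallvard 1/4; Ingeborg 1/12; Jorunn 1/4; Solveig 1/12

No spouse, descendants, or parent survives, so the estate passes to Kolbein's siblings per stirpes.
Half-blood and whole-blood siblings take equally under the stated rule.
The estate is divided into 4 equal shares of 1/4 among Jorunn, Dagny, Hallvard, Gudrun.
Jorunn is living and takes 1/4.
Dagny is living and takes 1/4.
Hallvard is living and takes 1/4.
Gudrun predeceased; the 1/4 allotted to Gudrun's branch passes to Gudrun's issue by representation.
The 1/4 is divided into 3 equal shares of 1/12 among Solveig, Brynja, Ingeborg.
Solveig is living and takes 1/12.
Brynja is living and takes 1/12.
Ingeborg is living and takes 1/12.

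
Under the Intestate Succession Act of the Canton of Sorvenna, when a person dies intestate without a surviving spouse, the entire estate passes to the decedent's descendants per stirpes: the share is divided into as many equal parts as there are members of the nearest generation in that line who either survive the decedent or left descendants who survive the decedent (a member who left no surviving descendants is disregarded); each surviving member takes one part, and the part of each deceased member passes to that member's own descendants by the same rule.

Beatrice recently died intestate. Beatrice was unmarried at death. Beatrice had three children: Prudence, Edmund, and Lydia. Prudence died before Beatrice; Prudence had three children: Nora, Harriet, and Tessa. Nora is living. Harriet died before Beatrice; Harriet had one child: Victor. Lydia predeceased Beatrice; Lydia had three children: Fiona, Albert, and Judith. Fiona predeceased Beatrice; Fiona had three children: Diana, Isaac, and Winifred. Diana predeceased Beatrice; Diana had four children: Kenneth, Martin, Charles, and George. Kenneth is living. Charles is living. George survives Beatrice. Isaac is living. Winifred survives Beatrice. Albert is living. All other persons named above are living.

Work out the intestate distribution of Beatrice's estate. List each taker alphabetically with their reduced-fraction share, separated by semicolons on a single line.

There is no surviving spouse, so the entire estate passes to Beatrice's descendants per stirpes.
The estate is divided into 3 equal shares of 1/3 among Prudence, Edmund, Lydia.
Prudence predeceased; the 1/3 allotted to Prudence's branch passes to Prudence's issue by representation.
The 1/3 is divided into 3 equal shares of 1/9 among Nora, Harriet, Tessa.
Nora is living and takes 1/9.
Harriet predeceased; the 1/9 allotted to Harriet's branch passes to Harriet's issue by representation.
Victor is the sole taker at this level and receives the full 1/9.
Tessa is living and takes 1/9.
Edmund is living and takes 1/3.
Lydia predeceased; the 1/3 allotted to Lydia's branch passes to Lydia's issue by representation.
The 1/3 is divided into 3 equal shares of 1/9 among Fiona, Albert, Judith.
Fiona predeceased; the 1/9 allotted to Fiona's branch passes to Fiona's issue by representation.
The 1/9 is divided into 3 equal shares of 1/27 among Diana, Isaac, Winifred.
Diana predeceased; the 1/27 allotted to Diana's branch passes to Diana's issue by representation.
The 1/27 is divided into 4 equal shares of 1/108 among Kenneth, Martin, Charles, George.
Kenneth is living and takes 1/108.
Martin is living and takes 1/108.
Charles is living and takes 1/108.
George is living and takes 1/108.
Isaac is living and takes 1/27.
Winifred is living and takes 1/27.
Albert is living and takes 1/9.
Judith is living and takes 1/9.

Albert 1/9; Charles 1/108; Edmund 1/3; George 1/108; Isaac 1/27; Judith 1/9; Kenneth 1/108; Martin 1/108; Nora 1/9; Tessa 1/9; Victor 1/9; Winifred 1/27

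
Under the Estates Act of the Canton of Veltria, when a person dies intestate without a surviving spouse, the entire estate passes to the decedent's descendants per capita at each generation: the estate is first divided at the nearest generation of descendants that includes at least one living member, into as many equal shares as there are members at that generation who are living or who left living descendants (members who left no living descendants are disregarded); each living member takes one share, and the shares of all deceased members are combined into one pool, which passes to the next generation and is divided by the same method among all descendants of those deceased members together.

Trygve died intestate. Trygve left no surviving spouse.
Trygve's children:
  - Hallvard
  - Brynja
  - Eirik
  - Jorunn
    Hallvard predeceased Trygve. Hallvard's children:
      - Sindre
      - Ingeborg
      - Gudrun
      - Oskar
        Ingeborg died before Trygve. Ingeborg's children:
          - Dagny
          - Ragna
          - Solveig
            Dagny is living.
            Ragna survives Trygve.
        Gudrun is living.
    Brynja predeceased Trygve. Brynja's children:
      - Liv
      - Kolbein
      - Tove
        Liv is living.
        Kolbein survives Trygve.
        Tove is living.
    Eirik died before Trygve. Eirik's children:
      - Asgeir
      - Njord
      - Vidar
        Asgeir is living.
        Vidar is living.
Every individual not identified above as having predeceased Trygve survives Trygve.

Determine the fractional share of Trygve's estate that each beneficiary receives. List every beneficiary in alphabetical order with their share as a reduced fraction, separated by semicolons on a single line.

Asgeir 3/40; Dagny 1/40; Gudrun 3/40; Jorunn 1/4; Kolbein 3/40; Liv 3/40; Njord 3/40; Oskar 3/40; Ragna 1/40; Sindre 3/40; Solveig 1/40; Tove 3/40; Vidar 3/40

There is no surviving spouse, so the entire estate passes to Trygve's descendants per capita at each generation.
At generation 1 (Hallvard, Brynja, Eirik, Jorunn) there are 4 shares of (1)/4 = 1/4 each.
Living: Jorunn — each takes 1/4.
Deceased: Hallvard, Brynja, and Eirik. Their combined 3/4 is pooled and carried to generation 2.
At generation 2 (Sindre, Ingeborg, Gudrun, Oskar, Liv, Kolbein, Tove, Asgeir, Njord, Vidar) there are 10 shares of (3/4)/10 = 3/40 each.
Living: Sindre, Gudrun, Oskar, Liv, Kolbein, Tove, Asgeir, Njord, and Vidar — each takes 3/40.
Deceased: Ingeborg. That 3/40 share is carried to generation 3.
At generation 3 (Dagny, Ragna, Solveig) there are 3 shares of (3/40)/3 = 1/40 each.
Living: Dagny, Ragna, and Solveig — each takes 1/40.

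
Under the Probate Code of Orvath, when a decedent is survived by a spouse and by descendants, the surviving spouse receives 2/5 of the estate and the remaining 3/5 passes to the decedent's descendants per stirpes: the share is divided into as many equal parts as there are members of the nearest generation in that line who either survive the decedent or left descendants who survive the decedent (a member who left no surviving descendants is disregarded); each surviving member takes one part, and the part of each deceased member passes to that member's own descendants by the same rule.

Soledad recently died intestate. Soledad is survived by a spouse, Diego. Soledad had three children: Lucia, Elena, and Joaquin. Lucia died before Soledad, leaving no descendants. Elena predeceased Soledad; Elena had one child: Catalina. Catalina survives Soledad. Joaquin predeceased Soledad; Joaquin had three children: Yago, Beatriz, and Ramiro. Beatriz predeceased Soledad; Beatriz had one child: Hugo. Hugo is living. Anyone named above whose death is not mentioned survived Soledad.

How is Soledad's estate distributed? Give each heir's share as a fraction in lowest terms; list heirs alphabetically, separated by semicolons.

Diego, as surviving spouse, takes 2/5.
The remaining 3/5 passes to Soledad's descendants per stirpes.
Lucia left no surviving issue, so that branch lapses and is disregarded.
The 3/5 is divided into 2 equal shares of 3/10 among Elena, Joaquin.
Elena predeceased; the 3/10 allotted to Elena's branch passes to Elena's issue by representation.
Catalina is the sole taker at this level and receives the full 3/10.
Joaquin predeceased; the 3/10 allotted to Joaquin's branch passes to Joaquin's issue by representation.
The 3/10 is divided into 3 equal shares of 1/10 among Yago, Beatriz, Ramiro.
Yago is living and takes 1/10.
Beatriz predeceased; the 1/10 allotted to Beatriz's branch passes to Beatriz's issue by representation.
Hugo is the sole taker at this level and receives the full 1/10.
Ramiro is living and takes 1/10.

Catalina 3/10; Diego 2/5; Hugo 1/10; Ramiro 1/10; Yago 1/10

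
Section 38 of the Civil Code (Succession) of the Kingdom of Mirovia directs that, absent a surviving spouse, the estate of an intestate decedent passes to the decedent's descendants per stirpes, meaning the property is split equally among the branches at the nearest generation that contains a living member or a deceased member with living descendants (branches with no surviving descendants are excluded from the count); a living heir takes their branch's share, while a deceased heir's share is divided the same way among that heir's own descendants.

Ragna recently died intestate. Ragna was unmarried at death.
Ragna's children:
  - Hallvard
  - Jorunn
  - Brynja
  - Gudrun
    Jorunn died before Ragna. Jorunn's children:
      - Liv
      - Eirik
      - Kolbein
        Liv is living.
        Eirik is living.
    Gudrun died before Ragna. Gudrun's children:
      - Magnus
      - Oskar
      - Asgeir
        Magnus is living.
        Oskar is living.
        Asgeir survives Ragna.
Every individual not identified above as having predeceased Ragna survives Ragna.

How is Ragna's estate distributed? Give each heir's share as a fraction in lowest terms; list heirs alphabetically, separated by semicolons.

Asgeir 1/12; Brynja 1/4; Eirik 1/12; Hallvard 1/4; Kolbein 1/12; Liv 1/12; Magnus 1/12; Oskar 1/12

There is no surviving spouse, so the entire estate passes to Ragna's descendants per stirpes.
The estate is divided into 4 equal shares of 1/4 among Hallvard, Jorunn, Brynja, Gudrun.
Hallvard is living and takes 1/4.
Jorunn predeceased; the 1/4 allotted to Jorunn's branch passes to Jorunn's issue by representation.
The 1/4 is divided into 3 equal shares of 1/12 among Liv, Eirik, Kolbein.
Liv is living and takes 1/12.
Eirik is living and takes 1/12.
Kolbein is living and takes 1/12.
Brynja is living and takes 1/4.
Gudrun predeceased; the 1/4 allotted to Gudrun's branch passes to Gudrun's issue by representation.
The 1/4 is divided into 3 equal shares of 1/12 among Magnus, Oskar, Asgeir.
Magnus is living and takes 1/12.
Oskar is living and takes 1/12.
Asgeir is living and takes 1/12.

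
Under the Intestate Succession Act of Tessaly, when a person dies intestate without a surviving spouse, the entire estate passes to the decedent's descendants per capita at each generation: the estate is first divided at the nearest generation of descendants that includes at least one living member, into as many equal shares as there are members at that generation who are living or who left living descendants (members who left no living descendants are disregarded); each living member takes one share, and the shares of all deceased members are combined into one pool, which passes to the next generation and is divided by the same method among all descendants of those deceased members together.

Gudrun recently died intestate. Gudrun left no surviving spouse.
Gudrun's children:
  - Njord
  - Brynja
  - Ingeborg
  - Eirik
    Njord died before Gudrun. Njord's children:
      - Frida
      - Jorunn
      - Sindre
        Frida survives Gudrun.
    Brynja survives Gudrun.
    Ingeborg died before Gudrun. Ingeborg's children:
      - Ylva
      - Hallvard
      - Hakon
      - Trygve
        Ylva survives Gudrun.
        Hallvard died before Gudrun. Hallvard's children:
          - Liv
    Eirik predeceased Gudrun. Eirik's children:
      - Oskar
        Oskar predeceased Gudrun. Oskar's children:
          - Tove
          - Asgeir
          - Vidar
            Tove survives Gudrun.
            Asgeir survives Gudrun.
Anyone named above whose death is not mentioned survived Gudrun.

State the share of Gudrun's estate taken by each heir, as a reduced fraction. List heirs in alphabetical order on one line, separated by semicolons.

Asgeir 3/64; Brynja 1/4; Frida 3/32; Hakon 3/32; Jorunn 3/32; Liv 3/64; Sindre 3/32; Tove 3/64; Trygve 3/32; Vidar 3/64; Ylva 3/32

There is no surviving spouse, so the entire estate passes to Gudrun's descendants per capita at each generation.
At generation 1 (Njord, Brynja, Ingeborg, Eirik) there are 4 shares of (1)/4 = 1/4 each.
Living: Brynja — each takes 1/4.
Deceased: Njord, Ingeborg, and Eirik. Their combined 3/4 is pooled and carried to generation 2.
At generation 2 (Frida, Jorunn, Sindre, Ylva, Hallvard, Hakon, Trygve, Oskar) there are 8 shares of (3/4)/8 = 3/32 each.
Living: Frida, Jorunn, Sindre, Ylva, Hakon, and Trygve — each takes 3/32.
Deceased: Hallvard and Oskar. Their combined 3/16 is pooled and carried to generation 3.
At generation 3 (Liv, Tove, Asgeir, Vidar) there are 4 shares of (3/16)/4 = 3/64 each.
Living: Liv, Tove, Asgeir, and Vidar — each takes 3/64.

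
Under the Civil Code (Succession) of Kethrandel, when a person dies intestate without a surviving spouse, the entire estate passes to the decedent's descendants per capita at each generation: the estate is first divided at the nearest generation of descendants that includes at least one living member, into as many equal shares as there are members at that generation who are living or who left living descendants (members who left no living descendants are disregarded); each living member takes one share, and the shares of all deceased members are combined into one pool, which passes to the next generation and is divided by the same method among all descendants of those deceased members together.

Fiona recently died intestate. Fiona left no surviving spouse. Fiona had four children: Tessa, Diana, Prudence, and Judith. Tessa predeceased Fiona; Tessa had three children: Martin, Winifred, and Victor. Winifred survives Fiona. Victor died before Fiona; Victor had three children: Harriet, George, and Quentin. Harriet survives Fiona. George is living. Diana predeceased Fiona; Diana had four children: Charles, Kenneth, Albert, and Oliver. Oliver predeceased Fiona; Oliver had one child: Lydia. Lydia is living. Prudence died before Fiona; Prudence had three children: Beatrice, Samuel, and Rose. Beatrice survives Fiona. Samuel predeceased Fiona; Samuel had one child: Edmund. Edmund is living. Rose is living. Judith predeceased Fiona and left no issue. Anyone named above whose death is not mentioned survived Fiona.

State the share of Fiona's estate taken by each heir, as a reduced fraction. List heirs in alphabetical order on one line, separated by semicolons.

There is no surviving spouse, so the entire estate passes to Fiona's descendants per capita at each generation.
No one at generation 1 (Tessa, Diana, Prudence) is living; moving to the next generation.
At generation 2 (Martin, Winifred, Victor, Charles, Kenneth, Albert, Oliver, Beatrice, Samuel, Rose) there are 10 shares of (1)/10 = 1/10 each.
Living: Martin, Winifred, Charles, Kenneth, Albert, Beatrice, and Rose — each takes 1/10.
Deceased: Victor, Oliver, and Samuel. Their combined 3/10 is pooled and carried to generation 3.
At generation 3 (Harriet, George, Quentin, Lydia, Edmund) there are 5 shares of (3/10)/5 = 3/50 each.
Living: Harriet, George, Quentin, Lydia, and Edmund — each takes 3/50.

Albert 1/10; Beatrice 1/10; Charles 1/10; Edmund 3/50; George 3/50; Harriet 3/50; Kenneth 1/10; Lydia 3/50; Martin 1/10; Quentin 3/50; Rose 1/10; Winifred 1/10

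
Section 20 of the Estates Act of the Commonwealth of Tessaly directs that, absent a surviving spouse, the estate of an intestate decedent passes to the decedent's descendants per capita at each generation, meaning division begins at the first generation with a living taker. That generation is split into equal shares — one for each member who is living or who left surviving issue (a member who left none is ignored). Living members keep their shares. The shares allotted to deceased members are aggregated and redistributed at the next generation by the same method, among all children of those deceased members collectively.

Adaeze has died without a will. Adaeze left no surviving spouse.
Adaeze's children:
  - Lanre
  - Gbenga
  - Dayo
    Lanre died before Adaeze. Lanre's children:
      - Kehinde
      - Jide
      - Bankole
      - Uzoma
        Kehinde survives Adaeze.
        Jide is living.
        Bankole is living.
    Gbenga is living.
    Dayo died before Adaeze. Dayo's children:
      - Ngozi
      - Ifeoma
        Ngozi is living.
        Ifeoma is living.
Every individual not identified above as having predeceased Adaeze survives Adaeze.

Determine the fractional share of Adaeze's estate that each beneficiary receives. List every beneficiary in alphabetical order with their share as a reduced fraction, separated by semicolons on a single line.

Bankole 1/9; Gbenga 1/3; Ifeoma 1/9; Jide 1/9; Kehinde 1/9; Ngozi 1/9; Uzoma 1/9

There is no surviving spouse, so the entire estate passes to Adaeze's descendants per capita at each generation.
At generation 1 (Lanre, Gbenga, Dayo) there are 3 shares of (1)/3 = 1/3 each.
Living: Gbenga — each takes 1/3.
Deceased: Lanre and Dayo. Their combined 2/3 is pooled and carried to generation 2.
At generation 2 (Kehinde, Jide, Bankole, Uzoma, Ngozi, Ifeoma) there are 6 shares of (2/3)/6 = 1/9 each.
Living: Kehinde, Jide, Bankole, Uzoma, Ngozi, and Ifeoma — each takes 1/9.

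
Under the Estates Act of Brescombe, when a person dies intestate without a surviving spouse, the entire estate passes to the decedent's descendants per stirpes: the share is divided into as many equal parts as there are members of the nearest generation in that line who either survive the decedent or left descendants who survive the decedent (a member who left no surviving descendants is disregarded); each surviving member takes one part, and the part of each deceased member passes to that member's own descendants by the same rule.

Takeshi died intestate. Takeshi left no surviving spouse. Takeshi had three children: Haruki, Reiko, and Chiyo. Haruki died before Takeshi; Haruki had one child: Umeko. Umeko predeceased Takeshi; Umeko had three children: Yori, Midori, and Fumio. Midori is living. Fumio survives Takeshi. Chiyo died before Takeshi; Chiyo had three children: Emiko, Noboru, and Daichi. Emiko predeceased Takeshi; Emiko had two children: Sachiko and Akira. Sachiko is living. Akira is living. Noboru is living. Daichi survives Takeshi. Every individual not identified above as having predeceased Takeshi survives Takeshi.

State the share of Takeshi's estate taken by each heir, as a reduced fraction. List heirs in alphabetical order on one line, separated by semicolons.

Akira 1/18; Daichi 1/9; Fumio 1/9; Midori 1/9; Noboru 1/9; Reiko 1/3; Sachiko 1/18; Yori 1/9

There is no surviving spouse, so the entire estate passes to Takeshi's descendants per stirpes.
The estate is divided into 3 equal shares of 1/3 among Haruki, Reiko, Chiyo.
Haruki predeceased; the 1/3 allotted to Haruki's branch passes to Haruki's issue by representation.
Umeko's line is the sole branch at this level, so the full 1/3 passes to Umeko's issue by representation.
The 1/3 is divided into 3 equal shares of 1/9 among Yori, Midori, Fumio.
Yori is living and takes 1/9.
Midori is living and takes 1/9.
Fumio is living and takes 1/9.
Reiko is living and takes 1/3.
Chiyo predeceased; the 1/3 allotted to Chiyo's branch passes to Chiyo's issue by representation.
The 1/3 is divided into 3 equal shares of 1/9 among Emiko, Noboru, Daichi.
Emiko predeceased; the 1/9 allotted to Emiko's branch passes to Emiko's issue by representation.
The 1/9 is divided into 2 equal shares of 1/18 among Sachiko, Akira.
Sachiko is living and takes 1/18.
Akira is living and takes 1/18.
Noboru is living and takes 1/9.
Daichi is living and takes 1/9.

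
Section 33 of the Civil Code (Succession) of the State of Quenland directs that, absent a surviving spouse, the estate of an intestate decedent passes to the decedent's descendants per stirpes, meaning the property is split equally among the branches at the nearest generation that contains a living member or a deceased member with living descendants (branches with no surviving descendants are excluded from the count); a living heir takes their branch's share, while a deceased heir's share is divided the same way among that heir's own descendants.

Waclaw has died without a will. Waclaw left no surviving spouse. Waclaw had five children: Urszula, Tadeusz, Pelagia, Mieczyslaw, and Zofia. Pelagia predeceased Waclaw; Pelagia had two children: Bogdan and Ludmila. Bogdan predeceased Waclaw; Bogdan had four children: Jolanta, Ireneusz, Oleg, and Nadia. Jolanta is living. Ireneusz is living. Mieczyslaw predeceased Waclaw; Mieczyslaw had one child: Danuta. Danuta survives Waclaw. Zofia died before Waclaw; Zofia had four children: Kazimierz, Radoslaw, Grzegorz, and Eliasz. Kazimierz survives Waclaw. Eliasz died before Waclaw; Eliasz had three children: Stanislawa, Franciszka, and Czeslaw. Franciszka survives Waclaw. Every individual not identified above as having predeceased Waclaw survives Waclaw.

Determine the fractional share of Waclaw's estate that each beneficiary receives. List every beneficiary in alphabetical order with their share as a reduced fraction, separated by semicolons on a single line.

There is no surviving spouse, so the entire estate passes to Waclaw's descendants per stirpes.
The estate is divided into 5 equal shares of 1/5 among Urszula, Tadeusz, Pelagia, Mieczyslaw, Zofia.
Urszula is living and takes 1/5.
Tadeusz is living and takes 1/5.
Pelagia predeceased; the 1/5 allotted to Pelagia's branch passes to Pelagia's issue by representation.
The 1/5 is divided into 2 equal shares of 1/10 among Bogdan, Ludmila.
Bogdan predeceased; the 1/10 allotted to Bogdan's branch passes to Bogdan's issue by representation.
The 1/10 is divided into 4 equal shares of 1/40 among Jolanta, Ireneusz, Oleg, Nadia.
Jolanta is living and takes 1/40.
Ireneusz is living and takes 1/40.
Oleg is living and takes 1/40.
Nadia is living and takes 1/40.
Ludmila is living and takes 1/10.
Mieczyslaw predeceased; the 1/5 allotted to Mieczyslaw's branch passes to Mieczyslaw's issue by representation.
Danuta is the sole taker at this level and receives the full 1/5.
Zofia predeceased; the 1/5 allotted to Zofia's branch passes to Zofia's issue by representation.
The 1/5 is divided into 4 equal shares of 1/20 among Kazimierz, Radoslaw, Grzegorz, Eliasz.
Kazimierz is living and takes 1/20.
Radoslaw is living and takes 1/20.
Grzegorz is living and takes 1/20.
Eliasz predeceased; the 1/20 allotted to Eliasz's branch passes to Eliasz's issue by representation.
The 1/20 is divided into 3 equal shares of 1/60 among Stanislawa, Franciszka, Czeslaw.
Stanislawa is living and takes 1/60.
Franciszka is living and takes 1/60.
Czeslaw is living and takes 1/60.

Czeslaw 1/60; Danuta 1/5; Franciszka 1/60; Grzegorz 1/20; Ireneusz 1/40; Jolanta 1/40; Kazimierz 1/20; Ludmila 1/10; Nadia 1/40; Oleg 1/40; Radoslaw 1/20; Stanislawa 1/60; Tadeusz 1/5; Urszula 1/5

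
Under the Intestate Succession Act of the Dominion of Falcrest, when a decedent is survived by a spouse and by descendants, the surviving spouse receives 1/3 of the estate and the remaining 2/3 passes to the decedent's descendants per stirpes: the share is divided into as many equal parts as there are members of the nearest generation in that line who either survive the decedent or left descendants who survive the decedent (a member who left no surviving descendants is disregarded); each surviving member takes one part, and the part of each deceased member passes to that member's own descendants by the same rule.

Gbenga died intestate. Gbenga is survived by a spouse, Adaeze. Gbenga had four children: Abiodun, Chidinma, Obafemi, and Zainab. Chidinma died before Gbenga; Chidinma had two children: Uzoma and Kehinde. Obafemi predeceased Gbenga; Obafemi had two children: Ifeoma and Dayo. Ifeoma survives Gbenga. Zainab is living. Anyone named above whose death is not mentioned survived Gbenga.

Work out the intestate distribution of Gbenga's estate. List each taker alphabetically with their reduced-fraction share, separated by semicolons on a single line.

Abiodun 1/6; Adaeze 1/3; Dayo 1/12; Ifeoma 1/12; Kehinde 1/12; Uzoma 1/12; Zainab 1/6

Adaeze, as surviving spouse, takes 1/3.
The remaining 2/3 passes to Gbenga's descendants per stirpes.
The 2/3 is divided into 4 equal shares of 1/6 among Abiodun, Chidinma, Obafemi, Zainab.
Abiodun is living and takes 1/6.
Chidinma predeceased; the 1/6 allotted to Chidinma's branch passes to Chidinma's issue by representation.
The 1/6 is divided into 2 equal shares of 1/12 among Uzoma, Kehinde.
Uzoma is living and takes 1/12.
Kehinde is living and takes 1/12.
Obafemi predeceased; the 1/6 allotted to Obafemi's branch passes to Obafemi's issue by representation.
The 1/6 is divided into 2 equal shares of 1/12 among Ifeoma, Dayo.
Ifeoma is living and takes 1/12.
Dayo is living and takes 1/12.
Zainab is living and takes 1/6.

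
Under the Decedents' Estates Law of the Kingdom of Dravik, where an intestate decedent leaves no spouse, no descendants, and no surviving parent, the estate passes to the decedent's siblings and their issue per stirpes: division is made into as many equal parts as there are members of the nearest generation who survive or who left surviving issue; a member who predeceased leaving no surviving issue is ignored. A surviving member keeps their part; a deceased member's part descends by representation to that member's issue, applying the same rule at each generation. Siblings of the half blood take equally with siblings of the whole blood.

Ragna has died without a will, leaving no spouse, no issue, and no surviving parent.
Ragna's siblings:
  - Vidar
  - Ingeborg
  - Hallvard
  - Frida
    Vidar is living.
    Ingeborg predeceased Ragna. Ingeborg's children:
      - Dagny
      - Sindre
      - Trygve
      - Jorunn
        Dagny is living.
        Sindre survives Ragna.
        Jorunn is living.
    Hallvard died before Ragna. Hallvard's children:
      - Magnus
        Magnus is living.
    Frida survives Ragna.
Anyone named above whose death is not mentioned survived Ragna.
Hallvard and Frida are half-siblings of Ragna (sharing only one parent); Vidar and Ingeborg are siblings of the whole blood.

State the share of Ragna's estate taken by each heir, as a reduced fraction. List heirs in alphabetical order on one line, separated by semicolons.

Dagny 1/16; Frida 1/4; Jorunn 1/16; Magnus 1/4; Sindre 1/16; Trygve 1/16; Vidar 1/4

No spouse, descendants, or parent survives, so the estate passes to Ragna's siblings per stirpes.
Half-blood and whole-blood siblings take equally under the stated rule.
The estate is divided into 4 equal shares of 1/4 among Vidar, Ingeborg, Hallvard, Frida.
Vidar is living and takes 1/4.
Ingeborg predeceased; the 1/4 allotted to Ingeborg's branch passes to Ingeborg's issue by representation.
The 1/4 is divided into 4 equal shares of 1/16 among Dagny, Sindre, Trygve, Jorunn.
Dagny is living and takes 1/16.
Sindre is living and takes 1/16.
Trygve is living and takes 1/16.
Jorunn is living and takes 1/16.
Hallvard predeceased; the 1/4 allotted to Hallvard's branch passes to Hallvard's issue by representation.
Magnus is the sole taker at this level and receives the full 1/4.
Frida is living and takes 1/4.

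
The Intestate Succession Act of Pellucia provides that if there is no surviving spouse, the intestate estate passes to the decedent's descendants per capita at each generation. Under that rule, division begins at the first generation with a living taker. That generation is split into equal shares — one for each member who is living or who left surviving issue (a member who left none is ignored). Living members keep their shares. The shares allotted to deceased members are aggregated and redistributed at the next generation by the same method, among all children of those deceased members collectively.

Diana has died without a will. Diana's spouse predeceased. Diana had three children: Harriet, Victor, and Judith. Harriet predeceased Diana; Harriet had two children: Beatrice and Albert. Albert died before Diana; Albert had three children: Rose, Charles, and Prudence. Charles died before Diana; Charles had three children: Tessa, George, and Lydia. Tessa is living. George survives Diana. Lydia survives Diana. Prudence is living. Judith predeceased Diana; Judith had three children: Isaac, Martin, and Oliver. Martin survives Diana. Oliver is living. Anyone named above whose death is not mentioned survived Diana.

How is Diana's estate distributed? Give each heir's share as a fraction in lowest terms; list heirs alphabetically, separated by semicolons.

Beatrice 2/15; George 2/135; Isaac 2/15; Lydia 2/135; Martin 2/15; Oliver 2/15; Prudence 2/45; Rose 2/45; Tessa 2/135; Victor 1/3

There is no surviving spouse, so the entire estate passes to Diana's descendants per capita at each generation.
At generation 1 (Harriet, Victor, Judith) there are 3 shares of (1)/3 = 1/3 each.
Living: Victor — each takes 1/3.
Deceased: Harriet and Judith. Their combined 2/3 is pooled and carried to generation 2.
At generation 2 (Beatrice, Albert, Isaac, Martin, Oliver) there are 5 shares of (2/3)/5 = 2/15 each.
Living: Beatrice, Isaac, Martin, and Oliver — each takes 2/15.
Deceased: Albert. That 2/15 share is carried to generation 3.
At generation 3 (Rose, Charles, Prudence) there are 3 shares of (2/15)/3 = 2/45 each.
Living: Rose and Prudence — each takes 2/45.
Deceased: Charles. That 2/45 share is carried to generation 4.
At generation 4 (Tessa, George, Lydia) there are 3 shares of (2/45)/3 = 2/135 each.
Living: Tessa, George, and Lydia — each takes 2/135.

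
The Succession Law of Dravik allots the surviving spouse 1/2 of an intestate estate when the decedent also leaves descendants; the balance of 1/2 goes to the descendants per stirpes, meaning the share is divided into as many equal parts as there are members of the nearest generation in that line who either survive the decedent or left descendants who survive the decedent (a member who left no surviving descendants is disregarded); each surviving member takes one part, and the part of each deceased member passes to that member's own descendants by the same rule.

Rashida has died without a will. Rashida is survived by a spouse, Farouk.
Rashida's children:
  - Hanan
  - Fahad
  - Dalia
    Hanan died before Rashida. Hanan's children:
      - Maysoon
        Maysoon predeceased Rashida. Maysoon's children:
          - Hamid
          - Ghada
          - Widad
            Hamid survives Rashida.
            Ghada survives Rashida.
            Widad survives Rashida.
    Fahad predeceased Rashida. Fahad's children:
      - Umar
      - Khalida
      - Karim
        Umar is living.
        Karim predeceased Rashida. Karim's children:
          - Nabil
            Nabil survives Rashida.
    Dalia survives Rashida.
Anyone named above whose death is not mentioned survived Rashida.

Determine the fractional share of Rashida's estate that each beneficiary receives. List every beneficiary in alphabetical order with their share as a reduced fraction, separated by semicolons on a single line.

Dalia 1/6; Farouk 1/2; Ghada 1/18; Hamid 1/18; Khalida 1/18; Nabil 1/18; Umar 1/18; Widad 1/18

Farouk, as surviving spouse, takes 1/2.
The remaining 1/2 passes to Rashida's descendants per stirpes.
The 1/2 is divided into 3 equal shares of 1/6 among Hanan, Fahad, Dalia.
Hanan predeceased; the 1/6 allotted to Hanan's branch passes to Hanan's issue by representation.
Maysoon's line is the sole branch at this level, so the full 1/6 passes to Maysoon's issue by representation.
The 1/6 is divided into 3 equal shares of 1/18 among Hamid, Ghada, Widad.
Hamid is living and takes 1/18.
Ghada is living and takes 1/18.
Widad is living and takes 1/18.
Fahad predeceased; the 1/6 allotted to Fahad's branch passes to Fahad's issue by representation.
The 1/6 is divided into 3 equal shares of 1/18 among Umar, Khalida, Karim.
Umar is living and takes 1/18.
Khalida is living and takes 1/18.
Karim predeceased; the 1/18 allotted to Karim's branch passes to Karim's issue by representation.
Nabil is the sole taker at this level and receives the full 1/18.
Dalia is living and takes 1/6.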